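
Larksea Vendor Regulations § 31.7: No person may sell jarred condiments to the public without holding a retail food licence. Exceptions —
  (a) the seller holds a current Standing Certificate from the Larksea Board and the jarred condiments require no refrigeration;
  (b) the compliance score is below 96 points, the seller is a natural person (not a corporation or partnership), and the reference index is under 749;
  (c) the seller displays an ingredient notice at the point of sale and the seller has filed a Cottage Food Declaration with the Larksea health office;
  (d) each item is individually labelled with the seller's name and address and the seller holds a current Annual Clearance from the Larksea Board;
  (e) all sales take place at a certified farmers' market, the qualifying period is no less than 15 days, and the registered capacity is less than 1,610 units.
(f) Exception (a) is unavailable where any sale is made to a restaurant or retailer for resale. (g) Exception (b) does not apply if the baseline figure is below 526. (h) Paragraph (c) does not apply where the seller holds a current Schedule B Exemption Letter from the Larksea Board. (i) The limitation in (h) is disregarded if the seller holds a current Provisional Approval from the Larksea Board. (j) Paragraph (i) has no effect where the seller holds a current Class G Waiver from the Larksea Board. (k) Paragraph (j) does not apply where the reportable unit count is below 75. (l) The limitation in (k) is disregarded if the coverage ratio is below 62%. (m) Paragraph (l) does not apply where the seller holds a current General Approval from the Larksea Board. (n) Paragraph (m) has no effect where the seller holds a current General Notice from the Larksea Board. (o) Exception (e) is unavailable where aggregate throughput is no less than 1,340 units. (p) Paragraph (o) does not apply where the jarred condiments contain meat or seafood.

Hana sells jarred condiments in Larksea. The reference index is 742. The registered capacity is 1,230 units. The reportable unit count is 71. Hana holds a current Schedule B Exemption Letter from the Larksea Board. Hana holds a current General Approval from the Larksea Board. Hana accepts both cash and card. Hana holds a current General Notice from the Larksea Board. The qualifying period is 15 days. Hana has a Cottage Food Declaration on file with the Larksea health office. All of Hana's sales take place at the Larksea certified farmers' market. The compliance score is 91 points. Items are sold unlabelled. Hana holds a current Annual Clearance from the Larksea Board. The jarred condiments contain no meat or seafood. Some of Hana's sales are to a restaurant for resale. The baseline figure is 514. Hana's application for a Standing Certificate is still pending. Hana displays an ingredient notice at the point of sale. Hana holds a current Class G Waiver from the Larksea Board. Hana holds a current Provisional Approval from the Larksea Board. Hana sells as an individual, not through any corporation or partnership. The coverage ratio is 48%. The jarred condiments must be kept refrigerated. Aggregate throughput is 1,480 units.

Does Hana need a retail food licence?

Yes — Hana must hold a retail food licence.

Exception (a) requires that the seller holds a current Standing Certificate from the Larksea Board; but no current Standing Certificate is held, so (a) is unavailable.
Exception (b)'s conditions are all satisfied: the compliance score is 91 points, below the 96 points limit; the seller is a natural person; the reference index is 742, under the 749 limit. But: (g) is triggered — the baseline figure is 514, below the 526 limit. Exception (b) does not apply.
All of (c)'s requirements are met (an ingredient notice is displayed; a Cottage Food Declaration is on file). But applying paragraphs (h)–(n): (h) operates — a current Schedule B Exemption Letter is held. (i) would limit (h) — a current Provisional Approval is held — but (j) sets (i) aside: (j) is engaged — a current Class G Waiver is held. (k) would limit (j) — the reportable unit count is 71, below the 75 limit — but (l) sets (k) aside: (l) operates against (k): the coverage ratio is 48%, below the 62% limit. (m) would limit (l) — a current General Approval is held — but (n) sets (m) aside: (n) operates against (m): a current General Notice is held. So (c) is unavailable.
Exception (d) requires that each item is individually labelled with the seller's name and address; but items are sold unlabelled, so (d) is unavailable.
Exception (e)'s conditions are all satisfied: all sales are at a certified farmers' market; the qualifying period is 15 days, meeting the 15 days threshold; the registered capacity is 1,230 units, less than the 1,610 units limit. But applying paragraphs (o)–(p): (o) is engaged — aggregate throughput is 1,480 units, meeting the 1,340 units threshold. (p) is inapplicable (the jarred condiments contain no meat or seafood), so (o) stands. (e) is therefore removed.
Every exception is unavailable, so the rule governs.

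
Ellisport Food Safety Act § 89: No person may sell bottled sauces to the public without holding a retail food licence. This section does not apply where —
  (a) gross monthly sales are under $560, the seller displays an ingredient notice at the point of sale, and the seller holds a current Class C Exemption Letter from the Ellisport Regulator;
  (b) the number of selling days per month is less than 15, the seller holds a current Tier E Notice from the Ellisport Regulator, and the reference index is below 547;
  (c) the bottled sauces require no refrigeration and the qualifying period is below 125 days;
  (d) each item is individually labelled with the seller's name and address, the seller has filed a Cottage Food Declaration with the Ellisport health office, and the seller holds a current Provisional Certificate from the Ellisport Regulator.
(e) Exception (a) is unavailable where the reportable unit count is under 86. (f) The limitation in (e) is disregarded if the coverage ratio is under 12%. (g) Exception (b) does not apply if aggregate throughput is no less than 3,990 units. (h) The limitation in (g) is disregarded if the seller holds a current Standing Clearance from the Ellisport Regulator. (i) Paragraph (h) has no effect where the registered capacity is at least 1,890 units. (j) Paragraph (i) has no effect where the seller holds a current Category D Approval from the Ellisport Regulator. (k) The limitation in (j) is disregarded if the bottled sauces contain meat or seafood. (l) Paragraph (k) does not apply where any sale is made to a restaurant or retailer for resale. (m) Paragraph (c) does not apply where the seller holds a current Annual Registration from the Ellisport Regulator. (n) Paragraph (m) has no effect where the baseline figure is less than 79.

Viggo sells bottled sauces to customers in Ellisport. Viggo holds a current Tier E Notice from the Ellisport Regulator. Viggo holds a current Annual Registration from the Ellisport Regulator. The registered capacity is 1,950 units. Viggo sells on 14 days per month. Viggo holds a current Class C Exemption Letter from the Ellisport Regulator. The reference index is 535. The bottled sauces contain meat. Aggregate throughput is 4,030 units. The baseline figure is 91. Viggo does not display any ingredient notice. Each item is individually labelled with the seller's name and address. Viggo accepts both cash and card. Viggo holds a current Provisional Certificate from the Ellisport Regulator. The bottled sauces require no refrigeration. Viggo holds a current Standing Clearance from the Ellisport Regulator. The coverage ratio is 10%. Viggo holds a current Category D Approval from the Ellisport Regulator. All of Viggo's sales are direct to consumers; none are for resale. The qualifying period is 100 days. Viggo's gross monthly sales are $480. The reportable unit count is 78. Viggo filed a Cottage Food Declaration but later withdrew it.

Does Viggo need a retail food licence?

Yes — Viggo must hold a retail food licence.

Exception (a) requires that the seller displays an ingredient notice at the point of sale; but no ingredient notice is displayed, so (a) is unavailable.
Exception (b): the number of selling days per month is 14, less than the 15 limit; a current Tier E Notice is held; the reference index is 535, below the 547 limit — every condition holds. Turning to paragraphs (g)–(l): (g) applies — aggregate throughput is 4,030 units, meeting the 3,990 units threshold. (h) is engaged (a current Standing Clearance is held), but is overridden by (i): (i) operates against (h): the registered capacity is 1,950 units, meeting the 1,890 units threshold. (j) would limit (i) — a current Category D Approval is held — but (k) sets (j) aside: (k) is triggered — the bottled sauces contain meat. (l) is not engaged (no sales are for resale), so (k) stands. So (b) is unavailable.
Exception (c) is satisfied on its face — the bottled sauces are shelf-stable; the qualifying period is 100 days, below the 125 days limit. Turning to paragraphs (m)–(n): (m) operates against (c): a current Annual Registration is held. (n), which would lift (m), is inapplicable — the baseline figure is 91, not less than 79. So (c) is unavailable.
Exception (d) requires that the seller has filed a Cottage Food Declaration with the Ellisport health office; but the Cottage Food Declaration was withdrawn, so (d) is unavailable.
None of the exceptions is available; § 89 applies in full.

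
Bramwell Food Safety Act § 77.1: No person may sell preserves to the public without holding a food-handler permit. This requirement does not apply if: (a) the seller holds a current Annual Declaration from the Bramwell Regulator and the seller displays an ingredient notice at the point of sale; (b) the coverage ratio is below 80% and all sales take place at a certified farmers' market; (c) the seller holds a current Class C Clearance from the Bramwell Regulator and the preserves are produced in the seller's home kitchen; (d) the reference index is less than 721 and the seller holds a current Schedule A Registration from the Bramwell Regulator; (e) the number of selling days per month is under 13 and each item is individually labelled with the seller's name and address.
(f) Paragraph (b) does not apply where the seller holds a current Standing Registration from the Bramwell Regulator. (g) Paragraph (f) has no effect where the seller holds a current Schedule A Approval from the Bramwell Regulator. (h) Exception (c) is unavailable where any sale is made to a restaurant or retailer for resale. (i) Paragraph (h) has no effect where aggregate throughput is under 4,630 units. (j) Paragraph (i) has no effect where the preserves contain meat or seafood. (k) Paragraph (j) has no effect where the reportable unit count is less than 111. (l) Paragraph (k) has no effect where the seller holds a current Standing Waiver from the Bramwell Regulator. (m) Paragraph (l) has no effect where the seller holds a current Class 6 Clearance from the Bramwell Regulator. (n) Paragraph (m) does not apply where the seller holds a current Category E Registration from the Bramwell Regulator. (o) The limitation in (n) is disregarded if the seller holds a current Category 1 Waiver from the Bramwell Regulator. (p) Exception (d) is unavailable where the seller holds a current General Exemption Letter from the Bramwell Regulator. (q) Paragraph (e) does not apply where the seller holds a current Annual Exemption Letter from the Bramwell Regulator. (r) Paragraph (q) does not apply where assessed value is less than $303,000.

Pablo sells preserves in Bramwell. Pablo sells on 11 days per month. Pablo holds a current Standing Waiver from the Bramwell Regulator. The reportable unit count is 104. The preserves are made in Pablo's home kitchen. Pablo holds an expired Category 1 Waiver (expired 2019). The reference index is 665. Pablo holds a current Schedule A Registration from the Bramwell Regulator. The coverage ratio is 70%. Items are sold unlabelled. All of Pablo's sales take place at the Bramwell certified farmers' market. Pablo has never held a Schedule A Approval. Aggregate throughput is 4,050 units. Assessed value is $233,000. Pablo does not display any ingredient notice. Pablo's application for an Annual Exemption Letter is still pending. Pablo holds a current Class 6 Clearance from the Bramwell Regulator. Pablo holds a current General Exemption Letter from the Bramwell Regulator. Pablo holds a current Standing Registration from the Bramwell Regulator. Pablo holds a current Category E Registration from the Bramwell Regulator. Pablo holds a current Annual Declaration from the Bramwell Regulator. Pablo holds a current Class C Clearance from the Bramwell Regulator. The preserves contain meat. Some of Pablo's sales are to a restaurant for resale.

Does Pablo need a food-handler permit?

Yes — Pablo must hold a food-handler permit.

Exception (a) does not apply: no ingredient notice is displayed.
Exception (b): the coverage ratio is 70%, below the 80% limit; all sales are at a certified farmers' market — every condition holds. But: (f) operates against (b): a current Standing Registration is held. (g) is not triggered (no current Schedule A Approval is held), so (f) stands. Exception (b) does not apply.
Exception (c)'s conditions are all satisfied: a current Class C Clearance is held; the preserves are home-kitchen produced. However, paragraphs (h)–(o) must be considered: (h) is triggered — some sales are to a restaurant for resale. (i) is triggered (aggregate throughput is 4,050 units, under the 4,630 units limit), but yields to (j): (j) is engaged — the preserves contain meat. (k) is triggered (the reportable unit count is 104, less than the 111 limit), but yields to (l): (l) operates against (k): a current Standing Waiver is held. (m) is engaged (a current Class 6 Clearance is held), but is itself disapplied by (n): (n) applies — a current Category E Registration is held. (o) is not triggered (there is no Category 1 Waiver in force), so (n) stands. (c) is therefore removed.
Exception (d) is satisfied on its face — the reference index is 665, less than the 721 limit; a current Schedule A Registration is held. But: (p) operates against (d): a current General Exemption Letter is held. (d) is therefore removed.
Exception (e) fails — items are sold unlabelled.
Every exception is unavailable, so the rule governs.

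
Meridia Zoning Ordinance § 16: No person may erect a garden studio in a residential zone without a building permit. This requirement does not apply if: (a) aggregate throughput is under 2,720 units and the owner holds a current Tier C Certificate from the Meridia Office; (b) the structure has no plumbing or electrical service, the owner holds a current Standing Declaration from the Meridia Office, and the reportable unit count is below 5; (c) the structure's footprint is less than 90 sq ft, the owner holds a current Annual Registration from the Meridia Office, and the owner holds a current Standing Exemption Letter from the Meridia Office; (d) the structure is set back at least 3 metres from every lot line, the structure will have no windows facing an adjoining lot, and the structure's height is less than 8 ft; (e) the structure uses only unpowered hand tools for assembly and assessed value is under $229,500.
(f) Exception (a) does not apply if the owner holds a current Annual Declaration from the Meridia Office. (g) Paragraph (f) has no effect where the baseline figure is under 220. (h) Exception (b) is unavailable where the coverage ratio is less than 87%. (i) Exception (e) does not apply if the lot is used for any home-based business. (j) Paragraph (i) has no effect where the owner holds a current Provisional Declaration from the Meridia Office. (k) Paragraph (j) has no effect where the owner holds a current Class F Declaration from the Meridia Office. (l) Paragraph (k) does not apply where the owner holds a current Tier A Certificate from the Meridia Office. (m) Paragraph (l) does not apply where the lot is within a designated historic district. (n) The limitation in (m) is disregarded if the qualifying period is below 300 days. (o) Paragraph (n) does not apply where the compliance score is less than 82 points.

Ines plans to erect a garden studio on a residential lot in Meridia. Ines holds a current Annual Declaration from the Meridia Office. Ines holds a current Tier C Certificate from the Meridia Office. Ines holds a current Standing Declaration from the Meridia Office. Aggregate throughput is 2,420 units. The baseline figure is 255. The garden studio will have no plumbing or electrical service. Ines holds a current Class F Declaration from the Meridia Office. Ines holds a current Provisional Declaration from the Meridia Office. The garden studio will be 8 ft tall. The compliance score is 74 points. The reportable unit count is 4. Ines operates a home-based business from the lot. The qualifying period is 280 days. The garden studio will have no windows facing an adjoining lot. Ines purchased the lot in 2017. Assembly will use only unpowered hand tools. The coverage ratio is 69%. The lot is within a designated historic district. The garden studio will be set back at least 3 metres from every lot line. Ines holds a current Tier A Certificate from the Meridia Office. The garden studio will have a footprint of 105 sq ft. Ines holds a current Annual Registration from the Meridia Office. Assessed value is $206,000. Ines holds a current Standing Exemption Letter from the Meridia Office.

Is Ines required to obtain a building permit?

Yes — Ines must obtain a building permit.

Exception (a) is satisfied on its face — aggregate throughput is 2,420 units, under the 2,720 units limit; a current Tier C Certificate is held. Turning to paragraphs (f)–(g): (f) operates against (a): a current Annual Declaration is held. (g), which would lift (f), does not operate here — the baseline figure is 255, not under 220. (a) is therefore removed.
Exception (b)'s conditions are all satisfied: there is no plumbing or electrical service; a current Standing Declaration is held; the reportable unit count is 4, below the 5 limit. However, paragraph (h) must be considered: (h) is engaged — the coverage ratio is 69%, less than the 87% limit. (b) is therefore removed.
Exception (c) fails — the structure's footprint is 105 sq ft, not less than 90 sq ft.
Exception (d) fails — the structure's height is 8 ft, not less than 8 ft.
Exception (e) is satisfied on its face — assembly uses only hand tools; assessed value is $206,000, under the $229,500 limit. However, paragraphs (i)–(o) must be considered: (i) operates against (e): a home-based business operates on the lot. (j) would limit (i) — a current Provisional Declaration is held — but (k) sets (j) aside: (k) operates against (j): a current Class F Declaration is held. (l) would limit (k) — a current Tier A Certificate is held — but (m) sets (l) aside: (m) operates against (l): the lot is in a historic district. (n) would limit (m) — the qualifying period is 280 days, below the 300 days limit — but (o) sets (n) aside: (o) operates against (n): the compliance score is 74 points, less than the 82 points limit. (e) is therefore removed.
Every exception is unavailable, so the rule governs.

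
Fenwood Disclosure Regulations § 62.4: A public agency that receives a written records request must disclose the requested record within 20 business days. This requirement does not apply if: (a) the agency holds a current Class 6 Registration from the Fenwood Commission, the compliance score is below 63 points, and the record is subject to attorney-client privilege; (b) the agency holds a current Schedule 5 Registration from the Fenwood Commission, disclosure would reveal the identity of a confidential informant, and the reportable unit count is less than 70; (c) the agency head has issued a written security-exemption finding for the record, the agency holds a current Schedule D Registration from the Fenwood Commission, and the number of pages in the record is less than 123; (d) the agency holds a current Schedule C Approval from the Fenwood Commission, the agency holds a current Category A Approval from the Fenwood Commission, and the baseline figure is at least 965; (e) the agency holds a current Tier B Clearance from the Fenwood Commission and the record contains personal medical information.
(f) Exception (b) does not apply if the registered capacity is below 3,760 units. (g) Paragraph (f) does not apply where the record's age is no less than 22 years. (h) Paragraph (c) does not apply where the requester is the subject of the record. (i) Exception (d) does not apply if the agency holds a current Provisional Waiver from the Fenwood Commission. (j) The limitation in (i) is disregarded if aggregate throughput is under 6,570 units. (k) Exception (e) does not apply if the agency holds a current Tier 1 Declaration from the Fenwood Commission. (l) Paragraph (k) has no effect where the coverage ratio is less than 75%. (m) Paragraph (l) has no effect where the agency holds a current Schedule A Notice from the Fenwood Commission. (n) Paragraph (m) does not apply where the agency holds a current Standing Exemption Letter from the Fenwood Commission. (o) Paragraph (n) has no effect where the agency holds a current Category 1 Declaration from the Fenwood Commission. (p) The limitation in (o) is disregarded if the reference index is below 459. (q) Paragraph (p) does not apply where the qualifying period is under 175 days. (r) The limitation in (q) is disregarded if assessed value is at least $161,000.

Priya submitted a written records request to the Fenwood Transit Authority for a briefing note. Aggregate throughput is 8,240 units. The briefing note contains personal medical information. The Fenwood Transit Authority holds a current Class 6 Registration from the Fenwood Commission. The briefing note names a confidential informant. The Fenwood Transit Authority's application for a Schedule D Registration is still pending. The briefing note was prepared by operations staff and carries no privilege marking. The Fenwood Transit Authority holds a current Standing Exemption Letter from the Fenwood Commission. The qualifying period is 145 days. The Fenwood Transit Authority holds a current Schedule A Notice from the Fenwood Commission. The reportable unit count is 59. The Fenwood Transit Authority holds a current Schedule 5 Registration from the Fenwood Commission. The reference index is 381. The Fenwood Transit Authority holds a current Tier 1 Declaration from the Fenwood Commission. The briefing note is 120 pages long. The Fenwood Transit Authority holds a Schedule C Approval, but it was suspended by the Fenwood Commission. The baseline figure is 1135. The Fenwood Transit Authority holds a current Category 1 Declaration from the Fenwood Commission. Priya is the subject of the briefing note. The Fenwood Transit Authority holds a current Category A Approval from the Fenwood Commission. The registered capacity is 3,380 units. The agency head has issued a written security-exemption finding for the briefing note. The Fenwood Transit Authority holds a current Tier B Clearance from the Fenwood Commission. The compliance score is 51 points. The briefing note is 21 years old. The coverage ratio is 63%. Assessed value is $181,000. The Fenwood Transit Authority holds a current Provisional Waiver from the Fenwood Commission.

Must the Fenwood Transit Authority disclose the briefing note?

Exception (a) requires that the record is subject to attorney-client privilege; but the briefing note carries no privilege marking, so (a) is unavailable.
All of (b)'s requirements are met (a current Schedule 5 Registration is held; the briefing note names a confidential informant; the reportable unit count is 59, less than the 70 limit). But: (f) is triggered — the registered capacity is 3,380 units, below the 3,760 units limit. (g) is inapplicable (the record's age is 21 years, short of 22 years), so (f) stands. (b) is therefore removed.
Exception (c) fails — no current Schedule D Registration is held.
Exception (d) requires that the agency holds a current Schedule C Approval from the Fenwood Commission; but the Schedule C Approval is not current, so (d) is unavailable.
Exception (e) is satisfied on its face — a current Tier B Clearance is held; the briefing note contains personal medical information. Under paragraphs (k)–(r): (k) would limit (e) — a current Tier 1 Declaration is held — but (l) sets (k) aside: (l) is engaged — the coverage ratio is 63%, less than the 75% limit. (m) is triggered (a current Schedule A Notice is held), but is set aside by (n): (n) operates against (m): a current Standing Exemption Letter is held. (o) would limit (n) — a current Category 1 Declaration is held — but (p) sets (o) aside: (p) is triggered — the reference index is 381, below the 459 limit. (q) would limit (p) — the qualifying period is 145 days, under the 175 days limit — but (r) sets (q) aside: (r) is engaged — assessed value is $181,000, meeting the $161,000 threshold. Exception (e) stands.

No — exception (e) applies; the Fenwood Transit Authority is not required to disclose the briefing note.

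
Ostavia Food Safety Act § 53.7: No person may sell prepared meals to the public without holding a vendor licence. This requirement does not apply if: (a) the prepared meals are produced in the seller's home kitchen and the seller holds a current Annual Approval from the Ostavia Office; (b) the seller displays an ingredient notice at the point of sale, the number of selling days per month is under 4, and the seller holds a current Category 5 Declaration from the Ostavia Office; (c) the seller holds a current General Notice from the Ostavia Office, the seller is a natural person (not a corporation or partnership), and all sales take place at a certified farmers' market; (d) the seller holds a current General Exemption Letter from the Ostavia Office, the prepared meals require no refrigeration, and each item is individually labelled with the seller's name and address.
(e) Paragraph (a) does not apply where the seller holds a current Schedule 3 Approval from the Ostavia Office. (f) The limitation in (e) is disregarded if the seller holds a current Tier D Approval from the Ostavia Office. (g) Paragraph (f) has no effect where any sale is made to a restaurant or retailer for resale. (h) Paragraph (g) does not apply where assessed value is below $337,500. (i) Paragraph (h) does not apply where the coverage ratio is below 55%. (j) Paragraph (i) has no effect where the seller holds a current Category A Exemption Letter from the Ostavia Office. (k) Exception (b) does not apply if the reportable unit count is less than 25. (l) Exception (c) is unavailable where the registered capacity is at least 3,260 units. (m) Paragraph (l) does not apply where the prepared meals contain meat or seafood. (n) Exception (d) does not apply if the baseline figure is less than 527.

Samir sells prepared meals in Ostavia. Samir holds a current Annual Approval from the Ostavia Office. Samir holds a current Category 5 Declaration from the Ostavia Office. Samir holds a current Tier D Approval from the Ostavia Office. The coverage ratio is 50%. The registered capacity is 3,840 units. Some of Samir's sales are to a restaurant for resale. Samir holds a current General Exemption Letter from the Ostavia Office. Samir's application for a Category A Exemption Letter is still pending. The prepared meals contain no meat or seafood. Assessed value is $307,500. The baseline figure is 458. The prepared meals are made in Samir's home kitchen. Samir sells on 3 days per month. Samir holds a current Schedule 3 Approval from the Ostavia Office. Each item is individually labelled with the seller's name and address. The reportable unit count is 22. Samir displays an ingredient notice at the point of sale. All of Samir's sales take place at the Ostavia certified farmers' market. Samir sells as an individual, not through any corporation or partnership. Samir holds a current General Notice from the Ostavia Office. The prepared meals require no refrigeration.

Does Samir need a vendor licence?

Yes — Samir must hold a vendor licence.

Exception (a)'s conditions are all satisfied: the prepared meals are home-kitchen produced; a current Annual Approval is held. But applying paragraphs (e)–(j): (e) applies — a current Schedule 3 Approval is held. (f) is triggered (a current Tier D Approval is held), but yields to (g): (g) operates — some sales are to a restaurant for resale. (h) would limit (g) — assessed value is $307,500, below the $337,500 limit — but (i) sets (h) aside: (i) operates against (h): the coverage ratio is 50%, below the 55% limit. (j) does not operate here (the Category A Exemption Letter is not current), so (i) stands. (a) is therefore removed.
Exception (b): an ingredient notice is displayed; the number of selling days per month is 3, under the 4 limit; a current Category 5 Declaration is held — every condition holds. Turning to paragraph (k): (k) operates against (b): the reportable unit count is 22, less than the 25 limit. So (b) is unavailable.
Exception (c) is satisfied on its face — a current General Notice is held; the seller is a natural person; all sales are at a certified farmers' market. But applying paragraphs (l)–(m): (l) operates against (c): the registered capacity is 3,840 units, meeting the 3,260 units threshold. (m) is inapplicable (the prepared meals contain no meat or seafood), so (l) stands. (c) is therefore removed.
Exception (d): a current General Exemption Letter is held; the prepared meals are shelf-stable; items are individually labelled — every condition holds. Turning to paragraph (n): (n) is engaged — the baseline figure is 458, less than the 527 limit. Exception (d) does not apply.
None of the exceptions is available; § 53.7 applies in full.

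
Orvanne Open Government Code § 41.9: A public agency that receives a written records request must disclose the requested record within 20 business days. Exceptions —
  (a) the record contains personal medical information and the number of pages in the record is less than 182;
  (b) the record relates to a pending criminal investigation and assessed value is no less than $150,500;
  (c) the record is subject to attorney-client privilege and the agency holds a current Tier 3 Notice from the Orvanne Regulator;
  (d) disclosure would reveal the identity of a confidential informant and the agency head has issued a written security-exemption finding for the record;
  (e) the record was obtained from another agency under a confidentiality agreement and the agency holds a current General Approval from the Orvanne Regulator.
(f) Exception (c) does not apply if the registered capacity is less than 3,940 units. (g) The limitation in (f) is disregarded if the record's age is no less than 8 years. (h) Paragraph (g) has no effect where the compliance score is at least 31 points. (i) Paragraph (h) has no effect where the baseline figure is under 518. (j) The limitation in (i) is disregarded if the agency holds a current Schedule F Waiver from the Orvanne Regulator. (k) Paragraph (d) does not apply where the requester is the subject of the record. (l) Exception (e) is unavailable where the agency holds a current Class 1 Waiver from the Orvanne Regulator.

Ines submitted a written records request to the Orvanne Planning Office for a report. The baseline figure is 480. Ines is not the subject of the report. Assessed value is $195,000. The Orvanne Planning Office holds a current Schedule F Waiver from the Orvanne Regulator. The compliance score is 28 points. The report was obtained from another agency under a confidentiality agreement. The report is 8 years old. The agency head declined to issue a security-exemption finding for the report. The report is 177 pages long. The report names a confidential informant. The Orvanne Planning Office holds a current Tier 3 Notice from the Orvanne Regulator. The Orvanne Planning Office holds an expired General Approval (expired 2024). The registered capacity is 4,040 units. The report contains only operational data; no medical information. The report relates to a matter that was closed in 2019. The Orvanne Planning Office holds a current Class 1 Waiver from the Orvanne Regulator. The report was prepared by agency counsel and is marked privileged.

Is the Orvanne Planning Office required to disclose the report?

Exception (a) requires that the record contains personal medical information; but the report contains only operational data, so (a) is unavailable.
Exception (b) requires that the record relates to a pending criminal investigation; but the report relates to a closed matter, so (b) is unavailable.
Exception (c): the report is privileged; a current Tier 3 Notice is held — every condition holds. Under paragraphs (f)–(j): (f) is not engaged — the registered capacity is 4,040 units, not less than 3,940 units. (c) remains available.
Exception (d) fails — the agency head declined to issue a security-exemption finding.
Exception (e) does not apply: there is no General Approval in force.

No — exception (c) applies; the Orvanne Planning Office is not required to disclose the report.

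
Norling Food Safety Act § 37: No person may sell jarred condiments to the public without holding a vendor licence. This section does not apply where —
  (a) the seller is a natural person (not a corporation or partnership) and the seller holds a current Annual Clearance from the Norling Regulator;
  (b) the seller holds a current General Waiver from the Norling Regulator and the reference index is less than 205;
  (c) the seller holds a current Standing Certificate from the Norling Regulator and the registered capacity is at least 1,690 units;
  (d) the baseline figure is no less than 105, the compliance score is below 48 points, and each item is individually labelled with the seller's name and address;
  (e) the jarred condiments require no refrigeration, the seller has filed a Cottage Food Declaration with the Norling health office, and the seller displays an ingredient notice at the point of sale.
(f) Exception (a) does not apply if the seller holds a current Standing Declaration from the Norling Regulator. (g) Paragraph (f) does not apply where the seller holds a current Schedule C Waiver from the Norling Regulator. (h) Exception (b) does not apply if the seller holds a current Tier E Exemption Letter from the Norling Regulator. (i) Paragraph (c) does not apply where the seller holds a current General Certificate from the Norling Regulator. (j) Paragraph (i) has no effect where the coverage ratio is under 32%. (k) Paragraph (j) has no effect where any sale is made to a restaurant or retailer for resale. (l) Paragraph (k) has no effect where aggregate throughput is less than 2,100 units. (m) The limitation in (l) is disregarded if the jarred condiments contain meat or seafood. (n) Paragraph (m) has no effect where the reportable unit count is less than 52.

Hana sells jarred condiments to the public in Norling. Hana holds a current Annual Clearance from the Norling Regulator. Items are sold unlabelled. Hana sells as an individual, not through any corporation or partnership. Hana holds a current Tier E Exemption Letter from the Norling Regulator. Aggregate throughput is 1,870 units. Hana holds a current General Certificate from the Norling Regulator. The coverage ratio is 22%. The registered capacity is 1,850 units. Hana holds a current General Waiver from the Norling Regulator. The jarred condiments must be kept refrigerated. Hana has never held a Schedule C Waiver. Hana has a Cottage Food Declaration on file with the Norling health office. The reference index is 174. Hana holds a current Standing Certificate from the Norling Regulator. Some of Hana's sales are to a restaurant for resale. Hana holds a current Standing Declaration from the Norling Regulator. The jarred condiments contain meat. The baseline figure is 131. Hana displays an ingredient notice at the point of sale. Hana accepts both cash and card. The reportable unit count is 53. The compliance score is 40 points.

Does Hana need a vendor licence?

Yes — Hana must hold a vendor licence.

Exception (a)'s conditions are all satisfied: the seller is a natural person; a current Annual Clearance is held. Turning to paragraphs (f)–(g): (f) is engaged — a current Standing Declaration is held. (g) is not engaged (no current Schedule C Waiver is held), so (f) stands. (a) is therefore removed.
Exception (b)'s conditions are all satisfied: a current General Waiver is held; the reference index is 174, less than the 205 limit. However, paragraph (h) must be considered: (h) operates against (b): a current Tier E Exemption Letter is held. (b) is therefore removed.
Exception (c)'s conditions are all satisfied: a current Standing Certificate is held; the registered capacity is 1,850 units, meeting the 1,690 units threshold. But applying paragraphs (i)–(n): (i) is engaged — a current General Certificate is held. (j) would limit (i) — the coverage ratio is 22%, under the 32% limit — but (k) sets (j) aside: (k) operates against (j): some sales are to a restaurant for resale. (l) would limit (k) — aggregate throughput is 1,870 units, less than the 2,100 units limit — but (m) sets (l) aside: (m) applies — the jarred condiments contain meat. (n) is not engaged (the reportable unit count is 53, not less than 52), so (m) stands. (c) is therefore removed.
Exception (d) requires that each item is individually labelled with the seller's name and address; but items are sold unlabelled, so (d) is unavailable.
Exception (e) fails — the jarred condiments require refrigeration.
No exception displaces § 37.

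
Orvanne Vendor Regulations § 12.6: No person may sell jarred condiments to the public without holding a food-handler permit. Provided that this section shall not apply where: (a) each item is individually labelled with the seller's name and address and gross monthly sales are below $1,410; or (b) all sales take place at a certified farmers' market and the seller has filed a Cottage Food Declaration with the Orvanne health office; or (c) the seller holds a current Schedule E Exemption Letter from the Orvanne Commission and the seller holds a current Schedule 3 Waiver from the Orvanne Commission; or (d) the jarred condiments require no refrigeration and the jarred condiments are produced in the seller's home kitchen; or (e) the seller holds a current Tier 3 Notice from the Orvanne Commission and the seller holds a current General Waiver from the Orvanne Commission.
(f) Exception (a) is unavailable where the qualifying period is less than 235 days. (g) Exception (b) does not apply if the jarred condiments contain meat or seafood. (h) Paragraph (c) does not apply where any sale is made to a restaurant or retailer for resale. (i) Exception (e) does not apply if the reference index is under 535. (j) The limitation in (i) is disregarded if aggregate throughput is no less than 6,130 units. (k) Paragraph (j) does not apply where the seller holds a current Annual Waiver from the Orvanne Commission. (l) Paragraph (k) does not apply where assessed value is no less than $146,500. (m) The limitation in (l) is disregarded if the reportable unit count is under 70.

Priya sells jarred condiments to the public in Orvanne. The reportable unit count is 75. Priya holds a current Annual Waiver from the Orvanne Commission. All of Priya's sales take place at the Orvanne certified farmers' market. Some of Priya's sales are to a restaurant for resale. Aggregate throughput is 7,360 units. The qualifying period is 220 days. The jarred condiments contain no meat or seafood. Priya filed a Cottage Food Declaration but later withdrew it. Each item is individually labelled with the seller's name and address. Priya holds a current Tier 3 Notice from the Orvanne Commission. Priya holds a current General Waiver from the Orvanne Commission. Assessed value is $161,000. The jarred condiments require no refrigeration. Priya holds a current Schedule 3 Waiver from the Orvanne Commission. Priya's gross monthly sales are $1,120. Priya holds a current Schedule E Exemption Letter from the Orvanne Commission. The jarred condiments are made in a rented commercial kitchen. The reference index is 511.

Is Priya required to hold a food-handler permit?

Exception (a)'s conditions are all satisfied: items are individually labelled; gross monthly sales are $1,120, below the $1,410 limit. However, paragraph (f) must be considered: (f) is triggered — the qualifying period is 220 days, less than the 235 days limit. (a) is therefore removed.
Exception (b) fails — the Cottage Food Declaration was withdrawn.
Exception (c)'s conditions are all satisfied: a current Schedule E Exemption Letter is held; a current Schedule 3 Waiver is held. Turning to paragraph (h): (h) operates against (c): some sales are to a restaurant for resale. Exception (c) does not apply.
Exception (d) fails — the jarred condiments are made in a commercial kitchen, not a home kitchen.
All of (e)'s requirements are met (a current Tier 3 Notice is held; a current General Waiver is held). Applying paragraphs (i)–(m): (i) would limit (e) — the reference index is 511, under the 535 limit — but (j) sets (i) aside: (j) is triggered — aggregate throughput is 7,360 units, meeting the 6,130 units threshold. (k) applies (a current Annual Waiver is held), but yields to (l): (l) operates against (k): assessed value is $161,000, meeting the $146,500 threshold. (m), which would lift (l), does not operate here — the reportable unit count is 75, not under 70. Exception (e) stands.

No — exception (e) applies; Priya is not required to hold a food-handler permit.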